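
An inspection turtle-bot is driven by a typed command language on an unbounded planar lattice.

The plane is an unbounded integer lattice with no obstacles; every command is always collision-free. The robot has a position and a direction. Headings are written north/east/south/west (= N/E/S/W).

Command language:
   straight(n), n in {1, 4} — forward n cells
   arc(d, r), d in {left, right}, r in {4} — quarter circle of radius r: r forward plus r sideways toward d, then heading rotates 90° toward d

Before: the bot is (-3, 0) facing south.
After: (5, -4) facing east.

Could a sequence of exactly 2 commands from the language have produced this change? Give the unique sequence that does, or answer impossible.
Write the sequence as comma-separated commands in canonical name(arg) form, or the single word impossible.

key: position moved to (5,-4) AND the heading swung to E — translation plus rotation needed
start: (-3, 0) facing south
step 1 (arc(left, 4)): (1, -4) facing east
step 2 (straight(4)): (5, -4) facing east
all 16 alternatives checked — unique.

arc(left, 4), straight(4)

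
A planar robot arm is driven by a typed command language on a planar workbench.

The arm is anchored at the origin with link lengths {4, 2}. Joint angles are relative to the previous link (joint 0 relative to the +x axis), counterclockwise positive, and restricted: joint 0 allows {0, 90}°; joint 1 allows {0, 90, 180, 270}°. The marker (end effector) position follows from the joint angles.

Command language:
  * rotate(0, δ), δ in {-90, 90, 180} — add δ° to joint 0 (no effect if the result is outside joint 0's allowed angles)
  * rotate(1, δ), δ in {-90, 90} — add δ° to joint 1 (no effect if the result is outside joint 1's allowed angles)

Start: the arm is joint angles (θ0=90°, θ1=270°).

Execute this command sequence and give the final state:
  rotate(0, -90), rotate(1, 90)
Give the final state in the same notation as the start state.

t0: joint angles (θ0=90°, θ1=270°)
t=1 rotate(0, -90) ⇒ joint angles (θ0=0°, θ1=270°)
t=2 rotate(1, 90) ⇒ joint angles (θ0=0°, θ1=0°)

joint angles (θ0=0°, θ1=0°)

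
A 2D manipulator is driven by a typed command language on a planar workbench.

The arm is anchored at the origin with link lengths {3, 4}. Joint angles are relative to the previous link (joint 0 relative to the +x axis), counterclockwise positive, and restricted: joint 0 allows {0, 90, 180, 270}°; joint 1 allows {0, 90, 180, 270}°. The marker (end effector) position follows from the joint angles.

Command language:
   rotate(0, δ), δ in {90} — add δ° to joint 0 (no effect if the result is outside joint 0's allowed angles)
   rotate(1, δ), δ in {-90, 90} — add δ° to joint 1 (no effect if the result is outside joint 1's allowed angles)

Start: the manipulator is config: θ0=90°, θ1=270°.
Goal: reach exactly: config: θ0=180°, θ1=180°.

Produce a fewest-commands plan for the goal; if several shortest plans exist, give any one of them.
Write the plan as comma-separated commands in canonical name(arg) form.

rotate(0, 90), rotate(1, -90)

t0: config: θ0=90°, θ1=270°
1. rotate(0, 90) → config: θ0=180°, θ1=270°
2. rotate(1, -90) → config: θ0=180°, θ1=180°
nothing shorter than 2 reaches the goal.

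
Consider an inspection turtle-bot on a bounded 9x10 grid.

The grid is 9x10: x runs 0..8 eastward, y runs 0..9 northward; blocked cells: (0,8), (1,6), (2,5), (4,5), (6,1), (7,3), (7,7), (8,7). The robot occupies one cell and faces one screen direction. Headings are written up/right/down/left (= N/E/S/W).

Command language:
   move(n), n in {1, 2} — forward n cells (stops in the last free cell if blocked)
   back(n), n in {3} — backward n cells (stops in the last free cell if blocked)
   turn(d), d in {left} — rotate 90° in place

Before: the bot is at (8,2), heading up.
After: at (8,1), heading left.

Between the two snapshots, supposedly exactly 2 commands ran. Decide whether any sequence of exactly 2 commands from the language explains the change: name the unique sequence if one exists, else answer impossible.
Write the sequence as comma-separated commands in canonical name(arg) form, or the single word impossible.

impossible

every 2-command combo misses the target.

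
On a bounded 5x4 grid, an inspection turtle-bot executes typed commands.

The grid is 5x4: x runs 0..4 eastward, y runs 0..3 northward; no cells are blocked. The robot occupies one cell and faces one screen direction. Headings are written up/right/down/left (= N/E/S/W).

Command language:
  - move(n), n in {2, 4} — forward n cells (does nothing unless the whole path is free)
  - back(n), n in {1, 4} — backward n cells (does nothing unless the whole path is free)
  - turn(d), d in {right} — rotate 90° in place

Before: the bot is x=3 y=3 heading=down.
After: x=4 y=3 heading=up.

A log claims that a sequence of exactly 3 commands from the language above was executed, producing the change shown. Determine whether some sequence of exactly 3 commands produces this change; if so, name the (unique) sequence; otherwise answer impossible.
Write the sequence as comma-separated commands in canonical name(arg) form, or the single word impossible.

key: position moved to (4,3) AND the heading swung to N — translation plus rotation needed
t0: x=3 y=3 heading=down
step 1 (turn(right)): x=3 y=3 heading=left
step 2 (back(1)): x=4 y=3 heading=left
step 3 (turn(right)): x=4 y=3 heading=up
no other 3-command option fits: unique.

turn(right), back(1), turn(right)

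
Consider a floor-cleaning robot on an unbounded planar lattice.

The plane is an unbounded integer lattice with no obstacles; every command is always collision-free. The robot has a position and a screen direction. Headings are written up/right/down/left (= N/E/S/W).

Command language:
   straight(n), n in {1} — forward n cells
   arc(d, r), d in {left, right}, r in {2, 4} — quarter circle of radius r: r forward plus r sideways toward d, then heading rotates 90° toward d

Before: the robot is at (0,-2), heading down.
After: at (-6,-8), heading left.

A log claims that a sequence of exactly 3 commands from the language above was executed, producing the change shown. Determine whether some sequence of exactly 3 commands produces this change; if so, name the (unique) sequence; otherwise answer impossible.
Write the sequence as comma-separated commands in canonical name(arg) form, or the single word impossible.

arc(right, 2), arc(left, 2), arc(right, 2)

key: cell and facing (now W) both changed — the 3 commands mix motion and turning
t0: at (0,-2), heading down
[1] after arc(right, 2): at (-2,-4), heading left
[2] after arc(left, 2): at (-4,-6), heading down
[3] after arc(right, 2): at (-6,-8), heading left
no other 3-command option fits: unique.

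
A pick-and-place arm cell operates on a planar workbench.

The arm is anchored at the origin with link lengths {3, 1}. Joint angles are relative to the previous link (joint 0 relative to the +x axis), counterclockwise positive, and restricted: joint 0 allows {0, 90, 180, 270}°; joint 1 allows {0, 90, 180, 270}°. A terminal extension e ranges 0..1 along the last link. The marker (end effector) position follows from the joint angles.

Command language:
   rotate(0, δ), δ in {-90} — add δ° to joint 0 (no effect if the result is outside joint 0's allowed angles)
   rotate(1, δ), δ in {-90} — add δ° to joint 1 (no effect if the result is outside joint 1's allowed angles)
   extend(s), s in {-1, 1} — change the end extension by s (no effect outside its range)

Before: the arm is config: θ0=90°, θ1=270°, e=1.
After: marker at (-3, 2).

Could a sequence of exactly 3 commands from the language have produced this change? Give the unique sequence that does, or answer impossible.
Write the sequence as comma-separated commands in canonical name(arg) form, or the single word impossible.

start: config: θ0=90°, θ1=270°, e=1
step 1 (rotate(0, -90)): config: θ0=0°, θ1=270°, e=1
step 2 (rotate(0, -90)): config: θ0=270°, θ1=270°, e=1
step 3 (rotate(0, -90)): config: θ0=180°, θ1=270°, e=1
all 64 alternatives checked — unique.

rotate(0, -90), rotate(0, -90), rotate(0, -90)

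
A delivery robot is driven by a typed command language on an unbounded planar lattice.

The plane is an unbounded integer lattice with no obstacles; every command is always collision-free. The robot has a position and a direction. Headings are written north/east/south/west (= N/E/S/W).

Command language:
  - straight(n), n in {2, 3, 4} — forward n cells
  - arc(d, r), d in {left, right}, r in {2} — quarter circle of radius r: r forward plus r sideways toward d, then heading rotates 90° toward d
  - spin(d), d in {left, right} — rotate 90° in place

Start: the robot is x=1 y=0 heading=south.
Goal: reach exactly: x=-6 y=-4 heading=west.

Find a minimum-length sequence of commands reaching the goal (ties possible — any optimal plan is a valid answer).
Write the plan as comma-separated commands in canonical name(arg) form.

straight(4), spin(right), straight(4), straight(3)

start: x=1 y=0 heading=south
1. straight(4) → x=1 y=-4 heading=south
2. spin(right) → x=1 y=-4 heading=west
3. straight(4) → x=-3 y=-4 heading=west
4. straight(3) → x=-6 y=-4 heading=west
nothing shorter than 4 reaches the goal.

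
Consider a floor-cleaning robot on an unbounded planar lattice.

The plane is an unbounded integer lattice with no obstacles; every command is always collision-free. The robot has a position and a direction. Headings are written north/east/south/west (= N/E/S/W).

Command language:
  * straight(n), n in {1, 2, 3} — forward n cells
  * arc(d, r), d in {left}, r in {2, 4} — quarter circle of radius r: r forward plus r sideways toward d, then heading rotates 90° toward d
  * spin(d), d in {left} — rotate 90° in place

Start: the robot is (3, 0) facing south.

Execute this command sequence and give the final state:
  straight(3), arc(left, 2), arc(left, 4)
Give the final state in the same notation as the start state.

start: (3, 0) facing south
t=1 straight(3) ⇒ (3, -3) facing south
t=2 arc(left, 2) ⇒ (5, -5) facing east
t=3 arc(left, 4) ⇒ (9, -1) facing north

(9, -1) facing north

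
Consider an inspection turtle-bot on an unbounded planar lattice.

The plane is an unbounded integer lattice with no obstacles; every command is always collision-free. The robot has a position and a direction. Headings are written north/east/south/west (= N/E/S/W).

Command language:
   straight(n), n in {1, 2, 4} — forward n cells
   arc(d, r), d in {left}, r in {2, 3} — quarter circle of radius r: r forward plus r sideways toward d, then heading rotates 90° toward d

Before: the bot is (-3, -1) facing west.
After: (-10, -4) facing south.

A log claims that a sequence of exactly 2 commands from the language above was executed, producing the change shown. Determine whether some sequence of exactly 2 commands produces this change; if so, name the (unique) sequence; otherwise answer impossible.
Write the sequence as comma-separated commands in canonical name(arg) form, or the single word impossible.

key: position moved to (-10,-4) AND the heading swung to S — translation plus rotation needed
t0: (-3, -1) facing west
1. straight(4) → (-7, -1) facing west
2. arc(left, 3) → (-10, -4) facing south
no rival 2-sequence matches.

straight(4), arc(left, 3)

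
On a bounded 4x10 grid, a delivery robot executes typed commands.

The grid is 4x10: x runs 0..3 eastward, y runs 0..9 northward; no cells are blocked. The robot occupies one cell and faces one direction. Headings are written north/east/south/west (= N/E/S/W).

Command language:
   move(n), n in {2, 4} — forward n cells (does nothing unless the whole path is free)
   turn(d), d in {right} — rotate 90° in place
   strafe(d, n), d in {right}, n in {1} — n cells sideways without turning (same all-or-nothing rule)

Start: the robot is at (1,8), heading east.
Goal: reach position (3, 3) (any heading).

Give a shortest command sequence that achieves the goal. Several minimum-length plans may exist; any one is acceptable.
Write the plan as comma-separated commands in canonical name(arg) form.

strafe(right, 1), move(2), turn(right), move(4)

start: at (1,8), heading east
t=1 strafe(right, 1) ⇒ at (1,7), heading east
t=2 move(2) ⇒ at (3,7), heading east
t=3 turn(right) ⇒ at (3,7), heading south
t=4 move(4) ⇒ at (3,3), heading south
shorter routes all fall short; 4 is best.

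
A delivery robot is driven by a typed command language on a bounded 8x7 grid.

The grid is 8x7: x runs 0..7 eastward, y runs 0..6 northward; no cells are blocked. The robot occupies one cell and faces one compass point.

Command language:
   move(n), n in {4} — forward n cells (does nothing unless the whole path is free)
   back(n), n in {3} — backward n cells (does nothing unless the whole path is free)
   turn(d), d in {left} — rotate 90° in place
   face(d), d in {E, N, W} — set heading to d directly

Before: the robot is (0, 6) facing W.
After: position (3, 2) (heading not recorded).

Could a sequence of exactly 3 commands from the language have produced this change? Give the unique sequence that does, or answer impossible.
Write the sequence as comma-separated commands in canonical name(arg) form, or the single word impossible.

key: running move(4) before back(3) would end elsewhere — order is forced
initial: (0, 6) facing W
1. back(3) → (3, 6) facing W
2. turn(left) → (3, 6) facing S
3. move(4) → (3, 2) facing S
no rival 3-sequence matches.

back(3), turn(left), move(4)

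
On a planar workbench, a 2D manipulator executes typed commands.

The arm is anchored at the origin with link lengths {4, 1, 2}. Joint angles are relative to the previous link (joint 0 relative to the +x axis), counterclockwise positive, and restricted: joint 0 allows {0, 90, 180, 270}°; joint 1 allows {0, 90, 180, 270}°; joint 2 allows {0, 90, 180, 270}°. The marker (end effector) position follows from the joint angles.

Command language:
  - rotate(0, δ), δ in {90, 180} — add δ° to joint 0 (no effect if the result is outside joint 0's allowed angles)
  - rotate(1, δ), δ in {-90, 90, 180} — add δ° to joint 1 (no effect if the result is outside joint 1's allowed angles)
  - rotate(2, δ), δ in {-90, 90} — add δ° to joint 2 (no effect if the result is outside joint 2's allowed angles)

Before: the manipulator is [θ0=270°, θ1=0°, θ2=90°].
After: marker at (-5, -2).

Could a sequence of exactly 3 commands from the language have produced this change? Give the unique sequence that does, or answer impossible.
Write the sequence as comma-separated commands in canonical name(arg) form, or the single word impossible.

rotate(0, 90), rotate(0, 90), rotate(0, 90)

t0: [θ0=270°, θ1=0°, θ2=90°]
t=1 rotate(0, 90) ⇒ [θ0=0°, θ1=0°, θ2=90°]
t=2 rotate(0, 90) ⇒ [θ0=90°, θ1=0°, θ2=90°]
t=3 rotate(0, 90) ⇒ [θ0=180°, θ1=0°, θ2=90°]
no other 3-command option fits: unique.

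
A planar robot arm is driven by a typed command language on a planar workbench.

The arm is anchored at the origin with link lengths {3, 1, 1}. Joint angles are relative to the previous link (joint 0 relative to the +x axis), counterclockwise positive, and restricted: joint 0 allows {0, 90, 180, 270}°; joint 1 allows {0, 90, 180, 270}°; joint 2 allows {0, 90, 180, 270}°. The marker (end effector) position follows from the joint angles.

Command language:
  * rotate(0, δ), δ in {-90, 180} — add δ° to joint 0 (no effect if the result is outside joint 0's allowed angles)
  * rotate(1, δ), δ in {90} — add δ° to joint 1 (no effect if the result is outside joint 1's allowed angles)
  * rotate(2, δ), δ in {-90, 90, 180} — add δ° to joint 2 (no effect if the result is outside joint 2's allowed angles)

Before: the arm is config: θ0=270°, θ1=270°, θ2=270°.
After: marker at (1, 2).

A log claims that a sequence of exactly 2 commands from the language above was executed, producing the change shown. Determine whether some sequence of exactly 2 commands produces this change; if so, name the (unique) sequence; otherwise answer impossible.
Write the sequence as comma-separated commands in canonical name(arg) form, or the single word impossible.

begin: config: θ0=270°, θ1=270°, θ2=270°
t=1 rotate(0, -90) ⇒ config: θ0=180°, θ1=270°, θ2=270°
t=2 rotate(0, -90) ⇒ config: θ0=90°, θ1=270°, θ2=270°
uniquely the one of 36 2-step routes that fits.

rotate(0, -90), rotate(0, -90)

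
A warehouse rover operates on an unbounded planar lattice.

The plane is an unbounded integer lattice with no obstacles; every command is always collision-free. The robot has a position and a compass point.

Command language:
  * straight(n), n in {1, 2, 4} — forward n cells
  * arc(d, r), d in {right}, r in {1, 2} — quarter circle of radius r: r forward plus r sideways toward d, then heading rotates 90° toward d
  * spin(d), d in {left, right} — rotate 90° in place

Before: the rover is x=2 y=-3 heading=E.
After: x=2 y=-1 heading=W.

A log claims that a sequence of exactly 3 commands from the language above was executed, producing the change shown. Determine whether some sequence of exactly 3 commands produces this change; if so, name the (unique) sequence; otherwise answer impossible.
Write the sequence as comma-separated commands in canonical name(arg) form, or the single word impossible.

key: cell and facing (now W) both changed — the 3 commands mix motion and turning
begin: x=2 y=-3 heading=E
1. spin(left) → x=2 y=-3 heading=N
2. straight(2) → x=2 y=-1 heading=N
3. spin(left) → x=2 y=-1 heading=W
uniquely the one of 343 3-step routes that fits.

spin(left), straight(2), spin(left)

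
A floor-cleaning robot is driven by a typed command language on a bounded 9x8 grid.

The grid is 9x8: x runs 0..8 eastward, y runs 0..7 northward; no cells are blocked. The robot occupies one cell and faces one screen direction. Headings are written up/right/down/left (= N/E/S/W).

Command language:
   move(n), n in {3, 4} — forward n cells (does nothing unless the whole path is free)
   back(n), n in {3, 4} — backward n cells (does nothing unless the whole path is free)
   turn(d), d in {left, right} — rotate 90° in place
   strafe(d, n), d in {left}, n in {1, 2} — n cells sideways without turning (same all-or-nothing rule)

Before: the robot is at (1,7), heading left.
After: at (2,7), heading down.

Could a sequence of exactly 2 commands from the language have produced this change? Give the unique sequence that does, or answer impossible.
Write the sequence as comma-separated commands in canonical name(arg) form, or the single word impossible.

turn(left), strafe(left, 1)

key: running strafe(left, 1) before turn(left) would end elsewhere — order is forced
start: at (1,7), heading left
step 1 (turn(left)): at (1,7), heading down
step 2 (strafe(left, 1)): at (2,7), heading down
no other 2-command option fits: unique.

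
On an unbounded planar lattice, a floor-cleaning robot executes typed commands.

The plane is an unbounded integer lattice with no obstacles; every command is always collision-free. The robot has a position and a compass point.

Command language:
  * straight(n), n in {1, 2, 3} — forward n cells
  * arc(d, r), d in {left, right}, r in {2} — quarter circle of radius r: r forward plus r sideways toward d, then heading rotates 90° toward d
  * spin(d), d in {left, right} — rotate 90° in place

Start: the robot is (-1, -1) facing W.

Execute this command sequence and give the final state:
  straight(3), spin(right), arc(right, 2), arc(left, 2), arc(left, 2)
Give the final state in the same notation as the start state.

(-2, 5) facing W

start: (-1, -1) facing W
[1] after straight(3): (-4, -1) facing W
[2] after spin(right): (-4, -1) facing N
[3] after arc(right, 2): (-2, 1) facing E
[4] after arc(left, 2): (0, 3) facing N
[5] after arc(left, 2): (-2, 5) facing W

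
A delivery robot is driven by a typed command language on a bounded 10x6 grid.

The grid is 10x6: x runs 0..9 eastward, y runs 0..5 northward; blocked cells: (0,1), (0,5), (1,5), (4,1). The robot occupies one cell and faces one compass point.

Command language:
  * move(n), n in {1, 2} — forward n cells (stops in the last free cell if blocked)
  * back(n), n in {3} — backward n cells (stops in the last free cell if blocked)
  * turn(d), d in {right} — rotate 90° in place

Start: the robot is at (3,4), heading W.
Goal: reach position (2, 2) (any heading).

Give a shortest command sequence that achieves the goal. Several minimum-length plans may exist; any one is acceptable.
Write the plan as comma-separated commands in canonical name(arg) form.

start: at (3,4), heading W
t=1 move(1) ⇒ at (2,4), heading W
t=2 turn(right) ⇒ at (2,4), heading N
t=3 back(3) ⇒ at (2,1), heading N
t=4 move(1) ⇒ at (2,2), heading N
nothing shorter than 4 reaches the goal.

move(1), turn(right), back(3), move(1)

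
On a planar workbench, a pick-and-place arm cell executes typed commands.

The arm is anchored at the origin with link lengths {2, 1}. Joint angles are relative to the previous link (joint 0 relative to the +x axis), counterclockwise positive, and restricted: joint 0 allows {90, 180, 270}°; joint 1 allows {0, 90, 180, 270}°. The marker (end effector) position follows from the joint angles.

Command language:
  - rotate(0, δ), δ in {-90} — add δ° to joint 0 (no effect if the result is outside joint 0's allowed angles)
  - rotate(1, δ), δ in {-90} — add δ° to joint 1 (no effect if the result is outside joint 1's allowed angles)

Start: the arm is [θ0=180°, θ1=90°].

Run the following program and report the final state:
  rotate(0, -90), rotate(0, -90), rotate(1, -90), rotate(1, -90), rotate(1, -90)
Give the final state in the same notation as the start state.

initial: [θ0=180°, θ1=90°]
1. rotate(0, -90) → [θ0=90°, θ1=90°]
2. rotate(0, -90) → [θ0=90°, θ1=90°]
3. rotate(1, -90) → [θ0=90°, θ1=0°]
4. rotate(1, -90) → [θ0=90°, θ1=270°]
5. rotate(1, -90) → [θ0=90°, θ1=180°]

[θ0=90°, θ1=180°]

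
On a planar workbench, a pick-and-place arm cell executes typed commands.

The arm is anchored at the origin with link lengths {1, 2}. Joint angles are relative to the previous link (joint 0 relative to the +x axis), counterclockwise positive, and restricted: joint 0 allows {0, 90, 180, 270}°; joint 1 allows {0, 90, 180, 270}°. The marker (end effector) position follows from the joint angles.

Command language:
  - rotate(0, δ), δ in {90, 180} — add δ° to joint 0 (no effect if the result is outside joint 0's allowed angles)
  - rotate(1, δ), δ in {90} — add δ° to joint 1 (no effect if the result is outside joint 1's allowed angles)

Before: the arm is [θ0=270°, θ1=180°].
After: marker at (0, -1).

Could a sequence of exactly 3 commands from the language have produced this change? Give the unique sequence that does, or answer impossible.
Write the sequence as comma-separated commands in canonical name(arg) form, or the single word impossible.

t0: [θ0=270°, θ1=180°]
[1] after rotate(0, 180): [θ0=90°, θ1=180°]
[2] after rotate(0, 180): [θ0=270°, θ1=180°]
[3] after rotate(0, 180): [θ0=90°, θ1=180°]
no rival 3-sequence matches.

rotate(0, 180), rotate(0, 180), rotate(0, 180)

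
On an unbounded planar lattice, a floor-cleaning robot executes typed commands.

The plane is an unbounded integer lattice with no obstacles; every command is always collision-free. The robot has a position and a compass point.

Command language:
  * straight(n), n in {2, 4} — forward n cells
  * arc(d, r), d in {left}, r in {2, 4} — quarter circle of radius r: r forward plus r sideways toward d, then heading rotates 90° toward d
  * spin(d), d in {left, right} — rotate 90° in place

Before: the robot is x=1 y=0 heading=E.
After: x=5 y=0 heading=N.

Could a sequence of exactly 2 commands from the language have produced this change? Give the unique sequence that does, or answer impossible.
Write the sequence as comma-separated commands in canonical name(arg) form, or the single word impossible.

straight(4), spin(left)

key: position moved to (5,0) AND the heading swung to N — translation plus rotation needed
initial: x=1 y=0 heading=E
step 1 (straight(4)): x=5 y=0 heading=E
step 2 (spin(left)): x=5 y=0 heading=N
uniquely the one of 36 2-step routes that fits.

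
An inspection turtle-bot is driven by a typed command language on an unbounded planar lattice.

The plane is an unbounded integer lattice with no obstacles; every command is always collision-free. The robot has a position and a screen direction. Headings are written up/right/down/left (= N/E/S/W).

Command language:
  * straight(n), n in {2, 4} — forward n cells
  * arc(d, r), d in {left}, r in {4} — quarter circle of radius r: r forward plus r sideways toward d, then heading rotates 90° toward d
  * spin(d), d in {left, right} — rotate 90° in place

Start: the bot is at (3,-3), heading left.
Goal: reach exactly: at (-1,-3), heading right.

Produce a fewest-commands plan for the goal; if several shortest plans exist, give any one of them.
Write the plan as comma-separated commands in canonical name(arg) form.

straight(4), spin(left), spin(left)

initial: at (3,-3), heading left
t=1 straight(4) ⇒ at (-1,-3), heading left
t=2 spin(left) ⇒ at (-1,-3), heading down
t=3 spin(left) ⇒ at (-1,-3), heading right
no 2-step plan works, so 3 is optimal.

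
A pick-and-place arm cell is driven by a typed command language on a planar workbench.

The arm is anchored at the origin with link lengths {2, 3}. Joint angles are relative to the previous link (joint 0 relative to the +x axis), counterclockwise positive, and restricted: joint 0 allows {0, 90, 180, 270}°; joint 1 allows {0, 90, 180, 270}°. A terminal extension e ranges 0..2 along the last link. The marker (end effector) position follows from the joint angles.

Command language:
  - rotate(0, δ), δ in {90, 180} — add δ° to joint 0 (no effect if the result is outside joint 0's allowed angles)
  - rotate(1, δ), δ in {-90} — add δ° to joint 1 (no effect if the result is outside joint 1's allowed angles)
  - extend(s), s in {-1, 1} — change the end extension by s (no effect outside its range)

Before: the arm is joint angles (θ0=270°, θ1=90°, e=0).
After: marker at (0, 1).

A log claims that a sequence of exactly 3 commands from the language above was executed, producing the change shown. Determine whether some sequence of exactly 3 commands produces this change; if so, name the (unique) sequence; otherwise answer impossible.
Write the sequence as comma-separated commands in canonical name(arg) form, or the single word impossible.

rotate(1, -90), rotate(1, -90), rotate(1, -90)

from: joint angles (θ0=270°, θ1=90°, e=0)
1. rotate(1, -90) → joint angles (θ0=270°, θ1=0°, e=0)
2. rotate(1, -90) → joint angles (θ0=270°, θ1=270°, e=0)
3. rotate(1, -90) → joint angles (θ0=270°, θ1=180°, e=0)
no other 3-command option fits: unique.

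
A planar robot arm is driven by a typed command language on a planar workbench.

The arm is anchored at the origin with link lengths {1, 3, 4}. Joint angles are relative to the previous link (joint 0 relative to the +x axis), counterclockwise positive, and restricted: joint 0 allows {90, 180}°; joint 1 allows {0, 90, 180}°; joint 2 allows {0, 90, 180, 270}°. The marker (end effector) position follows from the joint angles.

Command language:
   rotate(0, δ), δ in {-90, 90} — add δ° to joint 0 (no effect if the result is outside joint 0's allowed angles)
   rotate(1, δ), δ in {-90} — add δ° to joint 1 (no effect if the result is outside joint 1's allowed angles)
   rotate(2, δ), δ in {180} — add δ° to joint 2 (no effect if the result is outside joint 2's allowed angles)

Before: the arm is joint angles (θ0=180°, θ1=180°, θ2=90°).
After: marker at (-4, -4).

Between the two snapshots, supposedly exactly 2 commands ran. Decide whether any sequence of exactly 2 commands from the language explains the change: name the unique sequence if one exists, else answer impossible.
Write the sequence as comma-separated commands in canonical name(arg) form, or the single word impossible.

start: joint angles (θ0=180°, θ1=180°, θ2=90°)
[1] after rotate(1, -90): joint angles (θ0=180°, θ1=90°, θ2=90°)
[2] after rotate(1, -90): joint angles (θ0=180°, θ1=0°, θ2=90°)
no rival 2-sequence matches.

rotate(1, -90), rotate(1, -90)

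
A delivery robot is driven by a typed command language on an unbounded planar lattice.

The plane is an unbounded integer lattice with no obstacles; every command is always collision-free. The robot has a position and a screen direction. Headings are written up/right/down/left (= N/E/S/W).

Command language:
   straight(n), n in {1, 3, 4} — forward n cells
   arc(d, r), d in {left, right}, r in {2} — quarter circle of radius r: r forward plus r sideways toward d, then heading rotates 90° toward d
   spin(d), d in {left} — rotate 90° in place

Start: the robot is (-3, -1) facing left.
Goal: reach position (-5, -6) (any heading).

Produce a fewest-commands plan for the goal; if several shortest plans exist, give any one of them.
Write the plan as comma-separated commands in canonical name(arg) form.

t0: (-3, -1) facing left
[1] after arc(left, 2): (-5, -3) facing down
[2] after straight(3): (-5, -6) facing down
shorter routes all fall short; 2 is best.

arc(left, 2), straight(3)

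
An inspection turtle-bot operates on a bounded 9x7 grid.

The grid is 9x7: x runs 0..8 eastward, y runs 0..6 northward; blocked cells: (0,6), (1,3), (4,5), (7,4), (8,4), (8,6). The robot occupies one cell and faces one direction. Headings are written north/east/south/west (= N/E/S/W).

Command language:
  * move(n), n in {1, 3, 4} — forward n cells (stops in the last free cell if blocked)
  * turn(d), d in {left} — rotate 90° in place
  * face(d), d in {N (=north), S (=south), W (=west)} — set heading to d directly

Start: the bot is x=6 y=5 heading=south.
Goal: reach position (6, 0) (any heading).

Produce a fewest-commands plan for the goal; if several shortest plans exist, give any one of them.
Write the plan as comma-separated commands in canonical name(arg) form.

t0: x=6 y=5 heading=south
t=1 move(1) ⇒ x=6 y=4 heading=south
t=2 move(4) ⇒ x=6 y=0 heading=south
nothing shorter than 2 reaches the goal.

move(1), move(4)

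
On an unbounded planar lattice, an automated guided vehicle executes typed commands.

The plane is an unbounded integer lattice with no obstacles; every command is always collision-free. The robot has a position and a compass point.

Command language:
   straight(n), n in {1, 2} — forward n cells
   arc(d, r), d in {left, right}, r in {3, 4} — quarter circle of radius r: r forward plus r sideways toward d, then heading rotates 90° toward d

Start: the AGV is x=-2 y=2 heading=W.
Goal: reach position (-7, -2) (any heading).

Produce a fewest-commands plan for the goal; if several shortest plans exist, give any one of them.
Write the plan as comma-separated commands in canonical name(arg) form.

straight(1), arc(left, 4)

begin: x=-2 y=2 heading=W
[1] after straight(1): x=-3 y=2 heading=W
[2] after arc(left, 4): x=-7 y=-2 heading=S
shorter routes all fall short; 2 is best.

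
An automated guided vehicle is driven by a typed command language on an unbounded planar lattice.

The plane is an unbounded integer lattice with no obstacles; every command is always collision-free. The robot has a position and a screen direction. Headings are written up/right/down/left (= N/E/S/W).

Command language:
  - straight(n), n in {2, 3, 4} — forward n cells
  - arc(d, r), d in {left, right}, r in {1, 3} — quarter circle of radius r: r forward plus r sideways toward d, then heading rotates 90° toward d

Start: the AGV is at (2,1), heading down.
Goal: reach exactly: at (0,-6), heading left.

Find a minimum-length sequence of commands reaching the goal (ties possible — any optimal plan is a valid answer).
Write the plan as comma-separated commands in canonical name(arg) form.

arc(left, 1), arc(right, 3), arc(right, 3), straight(3)

begin: at (2,1), heading down
[1] after arc(left, 1): at (3,0), heading right
[2] after arc(right, 3): at (6,-3), heading down
[3] after arc(right, 3): at (3,-6), heading left
[4] after straight(3): at (0,-6), heading left
shorter routes all fall short; 4 is best.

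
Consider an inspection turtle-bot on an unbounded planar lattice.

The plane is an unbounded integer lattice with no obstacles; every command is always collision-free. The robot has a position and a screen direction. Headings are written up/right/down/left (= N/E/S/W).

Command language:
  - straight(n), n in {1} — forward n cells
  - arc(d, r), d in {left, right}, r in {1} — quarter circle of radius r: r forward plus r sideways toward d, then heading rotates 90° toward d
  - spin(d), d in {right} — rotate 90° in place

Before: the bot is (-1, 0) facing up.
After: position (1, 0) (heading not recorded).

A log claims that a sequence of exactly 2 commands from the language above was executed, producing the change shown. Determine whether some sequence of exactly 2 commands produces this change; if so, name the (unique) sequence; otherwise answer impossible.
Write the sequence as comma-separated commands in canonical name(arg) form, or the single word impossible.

from: (-1, 0) facing up
t=1 arc(right, 1) ⇒ (0, 1) facing right
t=2 arc(right, 1) ⇒ (1, 0) facing down
uniquely the one of 16 2-step routes that fits.

arc(right, 1), arc(right, 1)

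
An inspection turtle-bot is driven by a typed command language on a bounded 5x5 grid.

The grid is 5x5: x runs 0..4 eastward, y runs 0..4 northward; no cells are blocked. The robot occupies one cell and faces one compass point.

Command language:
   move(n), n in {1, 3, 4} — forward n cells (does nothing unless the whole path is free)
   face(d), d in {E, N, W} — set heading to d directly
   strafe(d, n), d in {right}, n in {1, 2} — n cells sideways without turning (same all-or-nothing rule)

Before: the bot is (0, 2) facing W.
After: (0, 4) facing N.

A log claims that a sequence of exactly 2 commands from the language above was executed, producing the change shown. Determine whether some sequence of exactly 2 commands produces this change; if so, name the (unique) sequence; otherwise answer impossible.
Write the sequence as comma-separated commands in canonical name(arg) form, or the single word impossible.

key: position moved to (0,4) AND the heading swung to N — translation plus rotation needed
start: (0, 2) facing W
step 1 (strafe(right, 2)): (0, 4) facing W
step 2 (face(N)): (0, 4) facing N
uniquely the one of 64 2-step routes that fits.

strafe(right, 2), face(N)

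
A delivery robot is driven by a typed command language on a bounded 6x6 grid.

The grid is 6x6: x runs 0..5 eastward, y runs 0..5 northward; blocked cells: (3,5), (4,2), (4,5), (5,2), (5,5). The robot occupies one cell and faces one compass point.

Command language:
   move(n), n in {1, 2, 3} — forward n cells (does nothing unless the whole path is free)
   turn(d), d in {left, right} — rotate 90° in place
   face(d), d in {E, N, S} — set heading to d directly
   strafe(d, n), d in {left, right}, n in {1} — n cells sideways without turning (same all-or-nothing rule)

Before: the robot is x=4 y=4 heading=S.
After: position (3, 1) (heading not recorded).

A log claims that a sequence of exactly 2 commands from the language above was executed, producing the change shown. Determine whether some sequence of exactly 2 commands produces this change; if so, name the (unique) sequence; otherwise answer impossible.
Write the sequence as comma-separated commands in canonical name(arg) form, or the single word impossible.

strafe(right, 1), move(3)

key: running move(3) before strafe(right, 1) would end elsewhere — order is forced
t0: x=4 y=4 heading=S
[1] after strafe(right, 1): x=3 y=4 heading=S
[2] after move(3): x=3 y=1 heading=S
no rival 2-sequence matches.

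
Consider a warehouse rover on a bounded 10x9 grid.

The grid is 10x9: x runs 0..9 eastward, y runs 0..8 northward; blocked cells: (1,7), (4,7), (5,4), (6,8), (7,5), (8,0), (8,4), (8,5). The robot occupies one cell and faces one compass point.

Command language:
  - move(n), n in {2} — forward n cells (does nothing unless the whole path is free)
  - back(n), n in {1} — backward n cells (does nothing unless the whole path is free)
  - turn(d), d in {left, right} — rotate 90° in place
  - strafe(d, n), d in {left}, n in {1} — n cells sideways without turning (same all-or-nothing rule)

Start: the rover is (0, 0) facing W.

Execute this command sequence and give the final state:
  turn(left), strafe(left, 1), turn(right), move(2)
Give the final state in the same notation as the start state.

(1, 0) facing W

initial: (0, 0) facing W
t=1 turn(left) ⇒ (0, 0) facing S
t=2 strafe(left, 1) ⇒ (1, 0) facing S
t=3 turn(right) ⇒ (1, 0) facing W
t=4 move(2) ⇒ (1, 0) facing W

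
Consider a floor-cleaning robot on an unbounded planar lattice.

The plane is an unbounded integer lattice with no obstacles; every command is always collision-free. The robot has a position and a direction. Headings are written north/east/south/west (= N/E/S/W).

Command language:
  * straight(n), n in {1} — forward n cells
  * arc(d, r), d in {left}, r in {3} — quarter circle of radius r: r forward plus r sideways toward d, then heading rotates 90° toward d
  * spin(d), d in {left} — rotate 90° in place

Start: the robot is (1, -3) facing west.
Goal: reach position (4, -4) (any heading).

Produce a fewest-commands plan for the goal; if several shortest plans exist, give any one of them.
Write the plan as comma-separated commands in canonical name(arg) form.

t0: (1, -3) facing west
[1] after arc(left, 3): (-2, -6) facing south
[2] after arc(left, 3): (1, -9) facing east
[3] after arc(left, 3): (4, -6) facing north
[4] after straight(1): (4, -5) facing north
[5] after straight(1): (4, -4) facing north
shorter routes all fall short; 5 is best.

arc(left, 3), arc(left, 3), arc(left, 3), straight(1), straight(1)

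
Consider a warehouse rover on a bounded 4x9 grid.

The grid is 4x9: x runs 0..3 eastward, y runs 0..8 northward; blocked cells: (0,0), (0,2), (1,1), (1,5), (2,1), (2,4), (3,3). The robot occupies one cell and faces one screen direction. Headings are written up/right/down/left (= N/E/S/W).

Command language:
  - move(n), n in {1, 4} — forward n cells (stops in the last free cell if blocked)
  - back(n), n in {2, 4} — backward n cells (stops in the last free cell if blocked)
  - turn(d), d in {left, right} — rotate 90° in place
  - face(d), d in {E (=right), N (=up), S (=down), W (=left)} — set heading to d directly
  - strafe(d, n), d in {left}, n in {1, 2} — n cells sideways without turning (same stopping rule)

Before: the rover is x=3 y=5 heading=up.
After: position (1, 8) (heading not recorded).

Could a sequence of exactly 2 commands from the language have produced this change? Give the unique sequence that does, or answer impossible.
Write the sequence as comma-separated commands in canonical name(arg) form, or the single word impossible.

key: move(4) runs into the grid edge before its full distance
t0: x=3 y=5 heading=up
t=1 move(4) ⇒ x=3 y=8 heading=up
t=2 strafe(left, 2) ⇒ x=1 y=8 heading=up
no other 2-command option fits: unique.

move(4), strafe(left, 2)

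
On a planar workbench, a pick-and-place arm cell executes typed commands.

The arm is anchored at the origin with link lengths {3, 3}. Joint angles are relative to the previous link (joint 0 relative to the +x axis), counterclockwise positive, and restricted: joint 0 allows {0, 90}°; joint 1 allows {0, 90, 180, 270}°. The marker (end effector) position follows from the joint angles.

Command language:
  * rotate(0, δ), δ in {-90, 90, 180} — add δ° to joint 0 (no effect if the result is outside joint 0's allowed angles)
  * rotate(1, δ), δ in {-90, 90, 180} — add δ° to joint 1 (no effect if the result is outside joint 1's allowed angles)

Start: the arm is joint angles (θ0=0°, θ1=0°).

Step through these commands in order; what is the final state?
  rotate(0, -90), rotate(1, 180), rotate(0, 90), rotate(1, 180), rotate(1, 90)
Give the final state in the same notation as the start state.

from: joint angles (θ0=0°, θ1=0°)
t=1 rotate(0, -90) ⇒ joint angles (θ0=0°, θ1=0°)
t=2 rotate(1, 180) ⇒ joint angles (θ0=0°, θ1=180°)
t=3 rotate(0, 90) ⇒ joint angles (θ0=90°, θ1=180°)
t=4 rotate(1, 180) ⇒ joint angles (θ0=90°, θ1=0°)
t=5 rotate(1, 90) ⇒ joint angles (θ0=90°, θ1=90°)

joint angles (θ0=90°, θ1=90°)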